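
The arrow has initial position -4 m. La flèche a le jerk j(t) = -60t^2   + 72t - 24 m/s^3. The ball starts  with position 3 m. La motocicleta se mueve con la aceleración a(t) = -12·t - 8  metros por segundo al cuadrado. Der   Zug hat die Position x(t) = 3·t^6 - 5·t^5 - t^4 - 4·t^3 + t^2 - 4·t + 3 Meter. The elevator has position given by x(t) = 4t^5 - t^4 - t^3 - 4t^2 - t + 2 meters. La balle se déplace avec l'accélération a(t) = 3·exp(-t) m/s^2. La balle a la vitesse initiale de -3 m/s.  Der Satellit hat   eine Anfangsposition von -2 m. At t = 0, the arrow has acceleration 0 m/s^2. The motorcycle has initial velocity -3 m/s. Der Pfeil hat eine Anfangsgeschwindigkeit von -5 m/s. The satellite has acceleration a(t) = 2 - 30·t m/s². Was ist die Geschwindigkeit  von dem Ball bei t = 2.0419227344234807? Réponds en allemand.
Ausgehend von der Beschleunigung a(t) = 3·exp(-t), nehmen wir 1 Integral. Die Stammfunktion von der Beschleunigung, mit v(0) = -3, ergibt die Geschwindigkeit: v(t) = -3·exp(-t). Aus der Gleichung für die Geschwindigkeit v(t) = -3·exp(-t), setzen wir t = 2.0419227344234807 ein und erhalten v = -0.389336821194233.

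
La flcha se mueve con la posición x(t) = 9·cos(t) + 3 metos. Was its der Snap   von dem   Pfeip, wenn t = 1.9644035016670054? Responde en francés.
En partant de la position x(t) = 9·cos(t) + 3, nous prenons 4 dérivées. En dérivant la position, nous obtenons la vitesse: v(t) = -9·sin(t). La dérivée de la vitesse donne l'accélération: a(t) = -9·cos(t). En dérivant l'accélération, nous obtenons le jerk: j(t) = 9·sin(t). La dérivée du jerk donne le snap: s(t) = 9·cos(t). En utilisant s(t) = 9·cos(t) et en substituant t = 1.9644035016670054, nous trouvons s = -3.45170018843607.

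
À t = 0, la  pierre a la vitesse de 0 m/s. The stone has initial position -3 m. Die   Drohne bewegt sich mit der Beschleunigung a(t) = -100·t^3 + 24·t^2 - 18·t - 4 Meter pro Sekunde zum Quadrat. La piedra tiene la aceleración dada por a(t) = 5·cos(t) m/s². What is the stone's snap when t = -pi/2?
To solve this, we need to take 2 derivatives of our acceleration equation a(t) = 5·cos(t). The derivative of acceleration gives jerk: j(t) = -5·sin(t). Taking d/dt of j(t), we find s(t) = -5·cos(t). Using s(t) = -5·cos(t) and substituting t = -pi/2, we find s = 0.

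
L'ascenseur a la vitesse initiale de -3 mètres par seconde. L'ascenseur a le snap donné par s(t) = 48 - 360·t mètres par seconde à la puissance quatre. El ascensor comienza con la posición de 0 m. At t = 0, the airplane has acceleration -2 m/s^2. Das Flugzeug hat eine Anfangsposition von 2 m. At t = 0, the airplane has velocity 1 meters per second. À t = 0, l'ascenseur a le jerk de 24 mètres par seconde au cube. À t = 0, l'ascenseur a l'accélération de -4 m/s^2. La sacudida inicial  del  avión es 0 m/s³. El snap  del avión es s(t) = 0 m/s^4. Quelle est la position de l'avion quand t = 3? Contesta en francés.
Nous devons trouver l'intégrale de notre équation du snap s(t) = 0 4 fois. En intégrant le snap et en utilisant la condition initiale j(0) = 0, nous obtenons j(t) = 0. L'intégrale du jerk est l'accélération. En utilisant a(0) = -2, nous obtenons a(t) = -2. En intégrant l'accélération et en utilisant la condition initiale v(0) = 1, nous obtenons v(t) = 1 - 2·t. L'intégrale de la vitesse, avec x(0) = 2, donne la position: x(t) = -t^2 + t + 2. De l'équation de la position x(t) = -t^2 + t + 2, nous substituons t = 3 pour obtenir x = -4.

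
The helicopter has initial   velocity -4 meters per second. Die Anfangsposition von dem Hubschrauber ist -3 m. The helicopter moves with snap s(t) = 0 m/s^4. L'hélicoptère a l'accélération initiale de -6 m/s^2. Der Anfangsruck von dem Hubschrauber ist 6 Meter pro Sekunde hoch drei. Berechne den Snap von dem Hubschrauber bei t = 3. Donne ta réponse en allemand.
Aus der Gleichung für den Snap s(t) = 0, setzen wir t = 3 ein und erhalten s = 0.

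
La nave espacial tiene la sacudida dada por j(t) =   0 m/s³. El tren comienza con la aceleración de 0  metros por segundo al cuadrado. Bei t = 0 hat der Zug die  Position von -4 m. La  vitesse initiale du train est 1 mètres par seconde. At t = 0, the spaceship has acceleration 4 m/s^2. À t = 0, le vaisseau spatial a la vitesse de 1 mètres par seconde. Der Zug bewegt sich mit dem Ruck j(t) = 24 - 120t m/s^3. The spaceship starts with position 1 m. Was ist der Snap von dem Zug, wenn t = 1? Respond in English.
Starting from jerk j(t) = 24 - 120·t, we take 1 derivative. Differentiating jerk, we get snap: s(t) = -120. Using s(t) = -120 and substituting t = 1, we find s = -120.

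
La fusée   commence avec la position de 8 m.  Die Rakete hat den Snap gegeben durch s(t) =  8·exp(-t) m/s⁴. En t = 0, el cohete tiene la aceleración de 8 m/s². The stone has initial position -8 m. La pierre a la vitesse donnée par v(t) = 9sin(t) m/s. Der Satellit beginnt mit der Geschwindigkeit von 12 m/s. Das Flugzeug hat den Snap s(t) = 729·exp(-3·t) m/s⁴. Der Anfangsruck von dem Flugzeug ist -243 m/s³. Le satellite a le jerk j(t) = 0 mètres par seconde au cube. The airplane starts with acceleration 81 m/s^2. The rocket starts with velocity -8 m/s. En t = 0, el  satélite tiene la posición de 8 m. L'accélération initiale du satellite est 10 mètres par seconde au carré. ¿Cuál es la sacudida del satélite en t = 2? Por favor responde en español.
De la ecuación de la sacudida j(t) = 0, sustituimos t = 2 para obtener j = 0.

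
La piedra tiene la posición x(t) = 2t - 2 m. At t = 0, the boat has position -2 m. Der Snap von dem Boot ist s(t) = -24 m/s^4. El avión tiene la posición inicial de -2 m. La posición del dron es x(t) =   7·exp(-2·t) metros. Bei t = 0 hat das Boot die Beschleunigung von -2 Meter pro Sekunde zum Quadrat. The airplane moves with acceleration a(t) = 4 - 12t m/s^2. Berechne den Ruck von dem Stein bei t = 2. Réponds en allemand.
Um dies zu lösen, müssen wir 3 Ableitungen unserer Gleichung für die Position x(t) = 2·t - 2 nehmen. Mit d/dt von x(t) finden wir v(t) = 2. Die Ableitung von der Geschwindigkeit ergibt die Beschleunigung: a(t) = 0. Die Ableitung von der Beschleunigung ergibt den Ruck: j(t) = 0. Wir haben den Ruck j(t) = 0. Durch Einsetzen von t = 2: j(2) = 0.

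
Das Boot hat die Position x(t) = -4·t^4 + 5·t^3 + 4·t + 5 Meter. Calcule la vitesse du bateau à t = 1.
En partant de la position x(t) = -4·t^4 + 5·t^3 + 4·t + 5, nous prenons 1 dérivée. En dérivant la position, nous obtenons la vitesse: v(t) = -16·t^3 + 15·t^2 + 4. De l'équation de la vitesse v(t) = -16·t^3 + 15·t^2 + 4, nous substituons t = 1 pour obtenir v = 3.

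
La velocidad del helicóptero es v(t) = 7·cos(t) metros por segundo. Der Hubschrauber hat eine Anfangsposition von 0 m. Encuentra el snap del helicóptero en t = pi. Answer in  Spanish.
Debemos derivar nuestra ecuación de la velocidad v(t) = 7·cos(t) 3 veces. Tomando d/dt de v(t), encontramos a(t) = -7·sin(t). La derivada de la aceleración da la sacudida: j(t) = -7·cos(t). La derivada de la sacudida da el snap: s(t) = 7·sin(t). Tenemos el snap s(t) = 7·sin(t). Sustituyendo t = pi: s(pi) = 0.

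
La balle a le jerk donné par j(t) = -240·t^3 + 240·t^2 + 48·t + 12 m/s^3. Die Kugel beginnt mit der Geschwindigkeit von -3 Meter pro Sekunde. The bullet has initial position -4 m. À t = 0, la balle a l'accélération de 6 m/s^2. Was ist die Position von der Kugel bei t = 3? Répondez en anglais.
We need to integrate our jerk equation j(t) = -240·t^3 + 240·t^2 + 48·t + 12 3 times. Integrating jerk and using the initial condition a(0) = 6, we get a(t) = -60·t^4 + 80·t^3 + 24·t^2 + 12·t + 6. Taking ∫a(t)dt and applying v(0) = -3, we find v(t) = -12·t^5 + 20·t^4 + 8·t^3 + 6·t^2 + 6·t - 3. Finding the integral of v(t) and using x(0) = -4: x(t) = -2·t^6 + 4·t^5 + 2·t^4 + 2·t^3 + 3·t^2 - 3·t - 4. We have position x(t) = -2·t^6 + 4·t^5 + 2·t^4 + 2·t^3 + 3·t^2 - 3·t - 4. Substituting t = 3: x(3) = -256.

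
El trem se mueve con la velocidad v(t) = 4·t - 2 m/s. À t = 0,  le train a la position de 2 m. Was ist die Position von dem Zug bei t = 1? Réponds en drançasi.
En partant de la vitesse v(t) = 4·t - 2, nous prenons 1 intégrale. L'intégrale de la vitesse est la position. En utilisant x(0) = 2, nous obtenons x(t) = 2·t^2 - 2·t + 2. En utilisant x(t) = 2·t^2 - 2·t + 2 et en substituant t = 1, nous trouvons x = 2.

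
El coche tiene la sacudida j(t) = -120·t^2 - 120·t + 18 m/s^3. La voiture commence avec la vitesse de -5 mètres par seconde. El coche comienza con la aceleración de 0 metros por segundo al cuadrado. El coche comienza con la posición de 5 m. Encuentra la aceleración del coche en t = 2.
Partiendo de la sacudida j(t) = -120·t^2 - 120·t + 18, tomamos 1 integral. Tomando ∫j(t)dt y aplicando a(0) = 0, encontramos a(t) = 2·t·(-20·t^2 - 30·t + 9). Tenemos la aceleración a(t) = 2·t·(-20·t^2 - 30·t + 9). Sustituyendo t = 2: a(2) = -524.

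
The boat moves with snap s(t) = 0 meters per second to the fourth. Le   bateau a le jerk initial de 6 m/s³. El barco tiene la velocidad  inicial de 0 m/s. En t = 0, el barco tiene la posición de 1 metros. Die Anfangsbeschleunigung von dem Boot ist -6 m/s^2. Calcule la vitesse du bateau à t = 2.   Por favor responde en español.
Partiendo del snap s(t) = 0, tomamos 3 antiderivadas. La antiderivada del snap es la sacudida. Usando j(0) = 6, obtenemos j(t) = 6. Integrando la sacudida y usando la condición inicial a(0) = -6, obtenemos a(t) = 6·t - 6. La integral de la aceleración, con v(0) = 0, da la velocidad: v(t) = 3·t·(t - 2). De la ecuación de la velocidad v(t) = 3·t·(t - 2), sustituimos t = 2 para obtener v = 0.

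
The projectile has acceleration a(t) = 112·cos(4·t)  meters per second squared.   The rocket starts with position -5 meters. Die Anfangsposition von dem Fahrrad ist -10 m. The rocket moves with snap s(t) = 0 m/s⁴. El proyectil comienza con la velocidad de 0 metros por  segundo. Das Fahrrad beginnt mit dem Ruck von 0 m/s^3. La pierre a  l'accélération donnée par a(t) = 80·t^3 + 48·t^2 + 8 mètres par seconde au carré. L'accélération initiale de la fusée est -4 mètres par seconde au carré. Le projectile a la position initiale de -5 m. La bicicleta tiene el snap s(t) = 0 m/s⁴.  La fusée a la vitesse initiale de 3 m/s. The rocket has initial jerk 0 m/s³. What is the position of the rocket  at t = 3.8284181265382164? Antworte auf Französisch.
En partant du snap s(t) = 0, nous prenons 4 primitives. L'intégrale du snap, avec j(0) = 0, donne le jerk: j(t) = 0. En intégrant le jerk et en utilisant la condition initiale a(0) = -4, nous obtenons a(t) = -4. En intégrant l'accélération et en utilisant la condition initiale v(0) = 3, nous obtenons v(t) = 3 - 4·t. La primitive de la vitesse, avec x(0) = -5, donne la position: x(t) = -2·t^2 + 3·t - 5. En utilisant x(t) = -2·t^2 + 3·t - 5 et en substituant t = 3.8284181265382164, nous trouvons x = -22.8283163235981.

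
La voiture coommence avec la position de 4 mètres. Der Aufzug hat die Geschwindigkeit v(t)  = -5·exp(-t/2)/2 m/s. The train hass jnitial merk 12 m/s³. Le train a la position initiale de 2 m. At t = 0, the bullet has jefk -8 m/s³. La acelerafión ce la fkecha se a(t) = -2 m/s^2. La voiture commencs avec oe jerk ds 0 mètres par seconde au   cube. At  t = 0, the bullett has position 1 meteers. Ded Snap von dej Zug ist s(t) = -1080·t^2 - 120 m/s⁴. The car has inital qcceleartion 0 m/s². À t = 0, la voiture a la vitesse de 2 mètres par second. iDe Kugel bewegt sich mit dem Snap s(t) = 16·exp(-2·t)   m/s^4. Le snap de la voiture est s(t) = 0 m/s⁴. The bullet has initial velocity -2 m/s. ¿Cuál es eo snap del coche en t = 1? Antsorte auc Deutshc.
Mit s(t) = 0 und Einsetzen von t = 1, finden wir s = 0.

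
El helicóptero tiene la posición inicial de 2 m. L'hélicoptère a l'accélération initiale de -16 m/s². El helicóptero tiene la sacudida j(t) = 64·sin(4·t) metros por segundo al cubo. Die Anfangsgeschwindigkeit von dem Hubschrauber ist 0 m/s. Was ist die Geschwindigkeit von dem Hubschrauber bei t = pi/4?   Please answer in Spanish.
Debemos encontrar la integral de nuestra ecuación de la sacudida j(t) = 64·sin(4·t) 2 veces. La antiderivada de la sacudida es la aceleración. Usando a(0) = -16, obtenemos a(t) = -16·cos(4·t). Integrando la aceleración y usando la condición inicial v(0) = 0, obtenemos v(t) = -4·sin(4·t). Usando v(t) = -4·sin(4·t) y sustituyendo t = pi/4, encontramos v = 0.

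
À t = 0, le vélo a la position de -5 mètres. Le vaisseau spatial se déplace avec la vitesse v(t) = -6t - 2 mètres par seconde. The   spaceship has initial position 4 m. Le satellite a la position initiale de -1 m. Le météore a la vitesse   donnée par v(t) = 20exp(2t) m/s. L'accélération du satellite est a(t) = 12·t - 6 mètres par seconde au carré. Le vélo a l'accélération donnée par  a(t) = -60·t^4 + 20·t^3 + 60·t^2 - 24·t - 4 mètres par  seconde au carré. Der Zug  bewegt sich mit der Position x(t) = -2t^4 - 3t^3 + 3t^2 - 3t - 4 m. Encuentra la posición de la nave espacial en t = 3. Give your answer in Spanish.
Partiendo de la velocidad v(t) = -6·t - 2, tomamos 1 antiderivada. La antiderivada de la velocidad, con x(0) = 4, da la posición: x(t) = -3·t^2 - 2·t + 4. Tenemos la posición x(t) = -3·t^2 - 2·t + 4. Sustituyendo t = 3: x(3) = -29.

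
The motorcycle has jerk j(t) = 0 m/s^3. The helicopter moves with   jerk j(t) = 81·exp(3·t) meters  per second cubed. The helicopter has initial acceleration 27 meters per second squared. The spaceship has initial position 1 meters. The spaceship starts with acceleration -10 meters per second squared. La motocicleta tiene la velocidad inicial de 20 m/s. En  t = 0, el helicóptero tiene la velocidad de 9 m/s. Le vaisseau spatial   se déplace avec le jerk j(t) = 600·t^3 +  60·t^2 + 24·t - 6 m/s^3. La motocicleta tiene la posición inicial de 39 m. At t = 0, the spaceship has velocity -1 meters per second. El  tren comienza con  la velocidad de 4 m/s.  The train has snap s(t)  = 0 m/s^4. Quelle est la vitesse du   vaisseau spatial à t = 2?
Pour résoudre ceci, nous devons prendre 2 intégrales de notre équation du jerk j(t) = 600·t^3 + 60·t^2 + 24·t - 6. En prenant ∫j(t)dt et en appliquant a(0) = -10, nous trouvons a(t) = 150·t^4 + 20·t^3 + 12·t^2 - 6·t - 10. En intégrant l'accélération et en utilisant la condition initiale v(0) = -1, nous obtenons v(t) = 30·t^5 + 5·t^4 + 4·t^3 - 3·t^2 - 10·t - 1. En utilisant v(t) = 30·t^5 + 5·t^4 + 4·t^3 - 3·t^2 - 10·t - 1 et en substituant t = 2, nous trouvons v = 1039.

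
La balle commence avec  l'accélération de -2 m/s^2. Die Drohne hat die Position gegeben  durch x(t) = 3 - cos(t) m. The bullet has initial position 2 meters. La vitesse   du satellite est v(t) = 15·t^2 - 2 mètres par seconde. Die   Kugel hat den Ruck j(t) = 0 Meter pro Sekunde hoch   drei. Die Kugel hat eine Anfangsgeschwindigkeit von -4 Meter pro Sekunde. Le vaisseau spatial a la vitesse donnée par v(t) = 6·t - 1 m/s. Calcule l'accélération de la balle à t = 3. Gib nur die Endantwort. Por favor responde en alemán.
a(3) = -2.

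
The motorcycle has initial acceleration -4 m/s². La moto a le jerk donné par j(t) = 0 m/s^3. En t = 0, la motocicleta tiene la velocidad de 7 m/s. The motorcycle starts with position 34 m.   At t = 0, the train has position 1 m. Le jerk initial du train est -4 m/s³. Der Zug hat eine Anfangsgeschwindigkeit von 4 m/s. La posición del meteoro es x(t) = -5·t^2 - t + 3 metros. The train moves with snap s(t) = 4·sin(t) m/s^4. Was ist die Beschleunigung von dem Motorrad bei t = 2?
Wir müssen das Integral unserer Gleichung für den Ruck j(t) = 0 1-mal finden. Die Stammfunktion von dem Ruck, mit a(0) = -4, ergibt die Beschleunigung: a(t) = -4. Wir haben die Beschleunigung a(t) = -4. Durch Einsetzen von t = 2: a(2) = -4.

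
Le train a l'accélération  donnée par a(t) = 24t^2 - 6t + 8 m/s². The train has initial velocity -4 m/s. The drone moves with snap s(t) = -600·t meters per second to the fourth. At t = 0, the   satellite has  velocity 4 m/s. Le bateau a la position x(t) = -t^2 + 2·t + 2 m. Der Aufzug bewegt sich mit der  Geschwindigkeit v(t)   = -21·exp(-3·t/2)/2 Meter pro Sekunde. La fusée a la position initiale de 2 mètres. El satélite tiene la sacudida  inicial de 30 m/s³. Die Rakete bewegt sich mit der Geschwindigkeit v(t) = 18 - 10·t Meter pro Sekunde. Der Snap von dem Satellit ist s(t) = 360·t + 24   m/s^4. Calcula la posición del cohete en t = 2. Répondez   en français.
Nous devons intégrer notre équation de la vitesse v(t) = 18 - 10·t 1 fois. L'intégrale de la vitesse est la position. En utilisant x(0) = 2, nous obtenons x(t) = -5·t^2 + 18·t + 2. De l'équation de la position x(t) = -5·t^2 + 18·t + 2, nous substituons t = 2 pour obtenir x = 18.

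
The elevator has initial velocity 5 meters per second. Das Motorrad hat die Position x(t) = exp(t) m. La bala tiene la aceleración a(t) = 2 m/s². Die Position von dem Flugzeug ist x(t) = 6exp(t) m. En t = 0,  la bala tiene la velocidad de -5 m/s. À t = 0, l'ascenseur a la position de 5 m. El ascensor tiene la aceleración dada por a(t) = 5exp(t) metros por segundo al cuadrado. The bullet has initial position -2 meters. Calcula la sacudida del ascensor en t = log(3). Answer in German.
Wir müssen unsere Gleichung für die Beschleunigung a(t) = 5·exp(t) 1-mal ableiten. Die Ableitung von der Beschleunigung ergibt den Ruck: j(t) = 5·exp(t). Aus der Gleichung für den Ruck j(t) = 5·exp(t), setzen wir t = log(3) ein und erhalten j = 15.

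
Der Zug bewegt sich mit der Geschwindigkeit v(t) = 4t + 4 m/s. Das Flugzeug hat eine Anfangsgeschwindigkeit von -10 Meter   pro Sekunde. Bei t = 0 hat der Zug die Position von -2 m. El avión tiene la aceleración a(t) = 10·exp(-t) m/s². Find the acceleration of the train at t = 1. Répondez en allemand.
Um dies zu lösen, müssen wir 1 Ableitung unserer Gleichung für die Geschwindigkeit v(t) = 4·t + 4 nehmen. Mit d/dt von v(t) finden wir a(t) = 4. Wir haben die Beschleunigung a(t) = 4. Durch Einsetzen von t = 1: a(1) = 4.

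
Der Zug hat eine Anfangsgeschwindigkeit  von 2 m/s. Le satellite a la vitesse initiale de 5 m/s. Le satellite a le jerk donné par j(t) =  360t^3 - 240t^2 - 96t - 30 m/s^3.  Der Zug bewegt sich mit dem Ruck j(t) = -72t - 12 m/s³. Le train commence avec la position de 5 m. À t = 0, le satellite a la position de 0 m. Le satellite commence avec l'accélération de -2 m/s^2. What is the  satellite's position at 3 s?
We need to integrate our jerk equation j(t) = 360·t^3 - 240·t^2 - 96·t - 30 3 times. Finding the antiderivative of j(t) and using a(0) = -2: a(t) = 90·t^4 - 80·t^3 - 48·t^2 - 30·t - 2. Taking ∫a(t)dt and applying v(0) = 5, we find v(t) = 18·t^5 - 20·t^4 - 16·t^3 - 15·t^2 - 2·t + 5. The antiderivative of velocity, with x(0) = 0, gives position: x(t) = 3·t^6 - 4·t^5 - 4·t^4 - 5·t^3 - t^2 + 5·t. Using x(t) = 3·t^6 - 4·t^5 - 4·t^4 - 5·t^3 - t^2 + 5·t and substituting t = 3, we find x = 762.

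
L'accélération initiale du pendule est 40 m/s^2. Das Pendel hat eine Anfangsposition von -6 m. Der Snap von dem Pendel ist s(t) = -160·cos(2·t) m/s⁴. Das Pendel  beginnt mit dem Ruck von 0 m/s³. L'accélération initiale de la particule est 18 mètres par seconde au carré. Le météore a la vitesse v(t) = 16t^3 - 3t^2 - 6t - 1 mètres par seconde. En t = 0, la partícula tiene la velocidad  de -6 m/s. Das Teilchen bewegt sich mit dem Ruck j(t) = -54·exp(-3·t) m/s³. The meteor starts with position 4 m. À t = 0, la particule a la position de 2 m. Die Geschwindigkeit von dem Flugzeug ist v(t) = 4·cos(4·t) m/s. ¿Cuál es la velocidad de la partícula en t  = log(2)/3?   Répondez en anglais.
We must find the integral of our jerk equation j(t) = -54·exp(-3·t) 2 times. Integrating jerk and using the initial condition a(0) = 18, we get a(t) = 18·exp(-3·t). Finding the integral of a(t) and using v(0) = -6: v(t) = -6·exp(-3·t). Using v(t) = -6·exp(-3·t) and substituting t = log(2)/3, we find v = -3.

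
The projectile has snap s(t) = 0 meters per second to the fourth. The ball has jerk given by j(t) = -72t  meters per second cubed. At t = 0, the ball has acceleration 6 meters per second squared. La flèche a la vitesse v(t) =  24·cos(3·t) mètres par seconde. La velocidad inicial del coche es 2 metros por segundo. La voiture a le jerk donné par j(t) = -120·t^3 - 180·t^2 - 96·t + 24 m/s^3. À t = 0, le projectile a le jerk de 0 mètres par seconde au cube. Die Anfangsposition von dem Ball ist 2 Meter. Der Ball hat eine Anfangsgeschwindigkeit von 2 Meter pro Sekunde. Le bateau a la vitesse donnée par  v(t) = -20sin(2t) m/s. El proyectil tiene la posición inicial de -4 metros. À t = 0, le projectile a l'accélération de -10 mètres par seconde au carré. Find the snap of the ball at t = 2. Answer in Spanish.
Partiendo de la sacudida j(t) = -72·t, tomamos 1 derivada. Derivando la sacudida, obtenemos el snap: s(t) = -72. Tenemos el snap s(t) = -72. Sustituyendo t = 2: s(2) = -72.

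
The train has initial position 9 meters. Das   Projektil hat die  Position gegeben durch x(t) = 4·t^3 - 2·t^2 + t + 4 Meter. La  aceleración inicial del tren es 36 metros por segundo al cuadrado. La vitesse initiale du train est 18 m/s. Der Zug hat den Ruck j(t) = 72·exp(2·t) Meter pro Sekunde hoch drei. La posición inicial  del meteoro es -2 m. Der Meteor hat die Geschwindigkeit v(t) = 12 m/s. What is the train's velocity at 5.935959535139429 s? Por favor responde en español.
Necesitamos integrar nuestra ecuación de la sacudida j(t) = 72·exp(2·t) 2 veces. La integral de la sacudida es la aceleración. Usando a(0) = 36, obtenemos a(t) = 36·exp(2·t). La integral de la aceleración es la velocidad. Usando v(0) = 18, obtenemos v(t) = 18·exp(2·t). De la ecuación de la velocidad v(t) = 18·exp(2·t), sustituimos t = 5.935959535139429 para obtener v = 2577397.76111307.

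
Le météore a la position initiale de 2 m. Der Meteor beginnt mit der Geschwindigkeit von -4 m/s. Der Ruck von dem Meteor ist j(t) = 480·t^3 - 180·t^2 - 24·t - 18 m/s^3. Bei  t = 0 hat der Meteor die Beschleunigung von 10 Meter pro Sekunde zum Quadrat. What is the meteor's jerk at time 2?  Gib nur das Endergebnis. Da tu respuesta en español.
La sacudida en t = 2 es j = 3054.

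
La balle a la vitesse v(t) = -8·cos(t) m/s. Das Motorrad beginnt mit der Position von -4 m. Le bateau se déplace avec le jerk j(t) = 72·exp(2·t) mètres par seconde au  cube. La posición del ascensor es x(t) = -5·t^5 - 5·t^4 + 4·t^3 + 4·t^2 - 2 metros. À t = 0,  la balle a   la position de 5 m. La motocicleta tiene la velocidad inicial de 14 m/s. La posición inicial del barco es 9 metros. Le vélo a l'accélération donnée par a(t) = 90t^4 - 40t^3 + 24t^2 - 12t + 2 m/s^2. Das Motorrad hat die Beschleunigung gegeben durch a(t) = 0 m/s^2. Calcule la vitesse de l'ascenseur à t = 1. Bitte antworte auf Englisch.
Starting from position x(t) = -5·t^5 - 5·t^4 + 4·t^3 + 4·t^2 - 2, we take 1 derivative. Taking d/dt of x(t), we find v(t) = -25·t^4 - 20·t^3 + 12·t^2 + 8·t. From the given velocity equation v(t) = -25·t^4 - 20·t^3 + 12·t^2 + 8·t, we substitute t = 1 to get v = -25.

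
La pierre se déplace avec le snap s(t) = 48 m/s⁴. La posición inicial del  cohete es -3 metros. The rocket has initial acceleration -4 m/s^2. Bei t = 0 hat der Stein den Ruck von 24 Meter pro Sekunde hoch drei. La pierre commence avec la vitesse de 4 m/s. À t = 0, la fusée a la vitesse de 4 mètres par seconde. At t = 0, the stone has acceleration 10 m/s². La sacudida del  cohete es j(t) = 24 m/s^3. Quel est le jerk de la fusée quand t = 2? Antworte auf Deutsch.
Wir haben den Ruck j(t) = 24. Durch Einsetzen von t = 2: j(2) = 24.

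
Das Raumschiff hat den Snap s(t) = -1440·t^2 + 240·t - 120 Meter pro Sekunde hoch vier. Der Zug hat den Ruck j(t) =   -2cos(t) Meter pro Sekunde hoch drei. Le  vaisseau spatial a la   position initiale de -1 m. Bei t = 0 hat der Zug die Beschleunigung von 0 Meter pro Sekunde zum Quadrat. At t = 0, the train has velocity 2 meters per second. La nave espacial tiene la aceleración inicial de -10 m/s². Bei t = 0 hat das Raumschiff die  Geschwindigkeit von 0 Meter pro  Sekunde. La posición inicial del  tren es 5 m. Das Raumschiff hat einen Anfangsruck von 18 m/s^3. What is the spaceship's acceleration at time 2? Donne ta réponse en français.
Nous devons trouver la primitive de notre équation du snap s(t) = -1440·t^2 + 240·t - 120 2 fois. La primitive du snap est le jerk. En utilisant j(0) = 18, nous obtenons j(t) = -480·t^3 + 120·t^2 - 120·t + 18. L'intégrale du jerk est l'accélération. En utilisant a(0) = -10, nous obtenons a(t) = -120·t^4 + 40·t^3 - 60·t^2 + 18·t - 10. De l'équation de l'accélération a(t) = -120·t^4 + 40·t^3 - 60·t^2 + 18·t - 10, nous substituons t = 2 pour obtenir a = -1814.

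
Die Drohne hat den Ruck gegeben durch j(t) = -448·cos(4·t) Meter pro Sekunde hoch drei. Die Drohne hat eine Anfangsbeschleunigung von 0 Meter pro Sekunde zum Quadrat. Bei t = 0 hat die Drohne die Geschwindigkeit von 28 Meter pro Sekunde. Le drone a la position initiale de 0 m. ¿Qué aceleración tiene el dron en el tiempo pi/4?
Para resolver esto, necesitamos tomar 1 antiderivada de nuestra ecuación de la sacudida j(t) = -448·cos(4·t). La antiderivada de la sacudida, con a(0) = 0, da la aceleración: a(t) = -112·sin(4·t). Usando a(t) = -112·sin(4·t) y sustituyendo t = pi/4, encontramos a = 0.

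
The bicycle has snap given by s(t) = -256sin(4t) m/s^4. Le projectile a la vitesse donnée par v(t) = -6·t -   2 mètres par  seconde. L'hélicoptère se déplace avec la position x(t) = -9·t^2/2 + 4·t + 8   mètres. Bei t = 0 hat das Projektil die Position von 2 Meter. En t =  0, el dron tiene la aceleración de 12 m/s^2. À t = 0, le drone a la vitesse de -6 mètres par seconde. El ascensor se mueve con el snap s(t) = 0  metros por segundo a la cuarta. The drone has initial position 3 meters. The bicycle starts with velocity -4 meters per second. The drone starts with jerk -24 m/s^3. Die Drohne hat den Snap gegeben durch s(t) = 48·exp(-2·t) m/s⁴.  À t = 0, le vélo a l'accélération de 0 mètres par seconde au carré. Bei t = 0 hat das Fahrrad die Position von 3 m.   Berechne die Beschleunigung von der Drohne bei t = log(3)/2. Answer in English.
Starting from snap s(t) = 48·exp(-2·t), we take 2 antiderivatives. The antiderivative of snap, with j(0) = -24, gives jerk: j(t) = -24·exp(-2·t). Taking ∫j(t)dt and applying a(0) = 12, we find a(t) = 12·exp(-2·t). From the given acceleration equation a(t) = 12·exp(-2·t), we substitute t = log(3)/2 to get a = 4.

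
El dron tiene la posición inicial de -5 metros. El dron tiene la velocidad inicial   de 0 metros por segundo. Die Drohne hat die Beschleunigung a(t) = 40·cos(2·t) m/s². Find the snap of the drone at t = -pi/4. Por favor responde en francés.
Nous devons dériver notre équation de l'accélération a(t) = 40·cos(2·t) 2 fois. En dérivant l'accélération, nous obtenons le jerk: j(t) = -80·sin(2·t). La dérivée du jerk donne le snap: s(t) = -160·cos(2·t). De l'équation du snap s(t) = -160·cos(2·t), nous substituons t = -pi/4 pour obtenir s = 0.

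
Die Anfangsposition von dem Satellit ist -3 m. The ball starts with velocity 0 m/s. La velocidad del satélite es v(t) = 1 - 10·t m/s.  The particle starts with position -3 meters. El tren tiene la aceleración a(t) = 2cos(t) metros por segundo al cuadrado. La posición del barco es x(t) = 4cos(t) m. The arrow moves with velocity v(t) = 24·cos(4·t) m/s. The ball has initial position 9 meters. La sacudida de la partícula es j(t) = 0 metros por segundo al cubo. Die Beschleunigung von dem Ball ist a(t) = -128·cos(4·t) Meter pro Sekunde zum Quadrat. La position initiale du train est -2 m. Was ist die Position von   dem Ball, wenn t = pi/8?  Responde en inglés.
We must find the integral of our acceleration equation a(t) = -128·cos(4·t) 2 times. Taking ∫a(t)dt and applying v(0) = 0, we find v(t) = -32·sin(4·t). Finding the integral of v(t) and using x(0) = 9: x(t) = 8·cos(4·t) + 1. From the given position equation x(t) = 8·cos(4·t) + 1, we substitute t = pi/8 to get x = 1.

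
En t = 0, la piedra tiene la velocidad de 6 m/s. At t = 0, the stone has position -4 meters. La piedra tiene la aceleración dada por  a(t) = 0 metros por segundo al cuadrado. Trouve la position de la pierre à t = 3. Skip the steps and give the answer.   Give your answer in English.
At t = 3, x = 14.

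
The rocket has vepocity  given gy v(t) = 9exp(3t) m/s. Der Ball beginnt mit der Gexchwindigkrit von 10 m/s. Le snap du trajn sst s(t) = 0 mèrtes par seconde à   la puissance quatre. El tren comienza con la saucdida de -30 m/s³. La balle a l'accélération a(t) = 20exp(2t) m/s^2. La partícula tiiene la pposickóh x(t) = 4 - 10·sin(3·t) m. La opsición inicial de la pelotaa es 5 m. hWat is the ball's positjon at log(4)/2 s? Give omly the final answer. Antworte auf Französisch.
À t = log(4)/2, x = 20.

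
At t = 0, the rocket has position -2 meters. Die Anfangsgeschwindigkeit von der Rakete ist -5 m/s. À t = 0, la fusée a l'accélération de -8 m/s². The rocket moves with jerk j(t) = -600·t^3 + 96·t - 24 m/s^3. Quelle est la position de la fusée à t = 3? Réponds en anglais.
To solve this, we need to take 3 integrals of our jerk equation j(t) = -600·t^3 + 96·t - 24. Taking ∫j(t)dt and applying a(0) = -8, we find a(t) = -150·t^4 + 48·t^2 - 24·t - 8. Integrating acceleration and using the initial condition v(0) = -5, we get v(t) = -30·t^5 + 16·t^3 - 12·t^2 - 8·t - 5. Integrating velocity and using the initial condition x(0) = -2, we get x(t) = -5·t^6 + 4·t^4 - 4·t^3 - 4·t^2 - 5·t - 2. From the given position equation x(t) = -5·t^6 + 4·t^4 - 4·t^3 - 4·t^2 - 5·t - 2, we substitute t = 3 to get x = -3482.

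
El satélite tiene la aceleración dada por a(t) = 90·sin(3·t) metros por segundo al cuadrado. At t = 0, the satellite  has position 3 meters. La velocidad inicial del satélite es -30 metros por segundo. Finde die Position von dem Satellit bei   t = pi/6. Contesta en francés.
En partant de l'accélération a(t) = 90·sin(3·t), nous prenons 2 intégrales. En intégrant l'accélération et en utilisant la condition initiale v(0) = -30, nous obtenons v(t) = -30·cos(3·t). En prenant ∫v(t)dt et en appliquant x(0) = 3, nous trouvons x(t) = 3 - 10·sin(3·t). En utilisant x(t) = 3 - 10·sin(3·t) et en substituant t = pi/6, nous trouvons x = -7.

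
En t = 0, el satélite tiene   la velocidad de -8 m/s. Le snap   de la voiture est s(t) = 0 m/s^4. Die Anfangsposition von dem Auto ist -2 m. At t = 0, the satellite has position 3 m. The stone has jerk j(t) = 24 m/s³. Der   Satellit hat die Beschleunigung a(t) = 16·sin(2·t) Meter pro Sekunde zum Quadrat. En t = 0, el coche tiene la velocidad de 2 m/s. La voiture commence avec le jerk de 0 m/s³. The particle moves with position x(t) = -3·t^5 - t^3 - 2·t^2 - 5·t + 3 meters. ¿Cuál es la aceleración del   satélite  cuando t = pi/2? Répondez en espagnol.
Usando a(t) = 16·sin(2·t) y sustituyendo t = pi/2, encontramos a = 0.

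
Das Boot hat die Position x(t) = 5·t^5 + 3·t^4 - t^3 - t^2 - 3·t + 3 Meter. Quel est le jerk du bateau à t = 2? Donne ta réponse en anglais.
We must differentiate our position equation x(t) = 5·t^5 + 3·t^4 - t^3 - t^2 - 3·t + 3 3 times. Taking d/dt of x(t), we find v(t) = 25·t^4 + 12·t^3 - 3·t^2 - 2·t - 3. Taking d/dt of v(t), we find a(t) = 100·t^3 + 36·t^2 - 6·t - 2. Taking d/dt of a(t), we find j(t) = 300·t^2 + 72·t - 6. Using j(t) = 300·t^2 + 72·t - 6 and substituting t = 2, we find j = 1338.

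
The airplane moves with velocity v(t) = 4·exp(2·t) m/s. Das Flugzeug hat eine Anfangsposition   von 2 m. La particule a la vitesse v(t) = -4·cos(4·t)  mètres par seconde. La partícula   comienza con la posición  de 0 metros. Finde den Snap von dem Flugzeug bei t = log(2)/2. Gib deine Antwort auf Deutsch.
Um dies zu lösen, müssen wir 3 Ableitungen unserer Gleichung für die Geschwindigkeit v(t) = 4·exp(2·t) nehmen. Mit d/dt von v(t) finden wir a(t) = 8·exp(2·t). Die Ableitung von der Beschleunigung ergibt den Ruck: j(t) = 16·exp(2·t). Die Ableitung von dem Ruck ergibt den Snap: s(t) = 32·exp(2·t). Mit s(t) = 32·exp(2·t) und Einsetzen von t = log(2)/2, finden wir s = 64.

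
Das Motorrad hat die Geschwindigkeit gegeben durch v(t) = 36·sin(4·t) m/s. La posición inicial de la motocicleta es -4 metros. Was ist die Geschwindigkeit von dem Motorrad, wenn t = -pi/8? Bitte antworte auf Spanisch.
De la ecuación de la velocidad v(t) = 36·sin(4·t), sustituimos t = -pi/8 para obtener v = -36.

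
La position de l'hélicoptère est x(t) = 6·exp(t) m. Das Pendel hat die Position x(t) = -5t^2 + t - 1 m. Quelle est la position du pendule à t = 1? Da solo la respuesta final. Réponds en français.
La réponse est -5.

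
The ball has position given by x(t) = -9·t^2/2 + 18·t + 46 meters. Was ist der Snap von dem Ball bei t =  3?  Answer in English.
Starting from position x(t) = -9·t^2/2 + 18·t + 46, we take 4 derivatives. The derivative of position gives velocity: v(t) = 18 - 9·t. The derivative of velocity gives acceleration: a(t) = -9. Taking d/dt of a(t), we find j(t) = 0. Differentiating jerk, we get snap: s(t) = 0. We have snap s(t) = 0. Substituting t = 3: s(3) = 0.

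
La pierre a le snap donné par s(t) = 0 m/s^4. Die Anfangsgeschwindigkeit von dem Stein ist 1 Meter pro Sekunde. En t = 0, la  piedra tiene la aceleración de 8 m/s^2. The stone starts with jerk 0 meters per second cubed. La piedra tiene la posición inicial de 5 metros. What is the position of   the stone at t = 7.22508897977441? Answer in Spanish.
Debemos encontrar la antiderivada de nuestra ecuación del snap s(t) = 0 4 veces. Integrando el snap y usando la condición inicial j(0) = 0, obtenemos j(t) = 0. La antiderivada de la sacudida, con a(0) = 8, da la aceleración: a(t) = 8. La integral de la aceleración es la velocidad. Usando v(0) = 1, obtenemos v(t) = 8·t + 1. Integrando la velocidad y usando la condición inicial x(0) = 5, obtenemos x(t) = 4·t^2 + t + 5. Usando x(t) = 4·t^2 + t + 5 y sustituyendo t = 7.22508897977441, encontramos x = 221.032732042405.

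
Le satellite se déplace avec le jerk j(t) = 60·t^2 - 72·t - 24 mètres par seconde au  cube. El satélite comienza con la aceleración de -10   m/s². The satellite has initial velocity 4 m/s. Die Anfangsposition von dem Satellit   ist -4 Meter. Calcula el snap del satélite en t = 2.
Debemos derivar nuestra ecuación de la sacudida j(t) = 60·t^2 - 72·t - 24 1 vez. Derivando la sacudida, obtenemos el snap: s(t) = 120·t - 72. De la ecuación del snap s(t) = 120·t - 72, sustituimos t = 2 para obtener s = 168.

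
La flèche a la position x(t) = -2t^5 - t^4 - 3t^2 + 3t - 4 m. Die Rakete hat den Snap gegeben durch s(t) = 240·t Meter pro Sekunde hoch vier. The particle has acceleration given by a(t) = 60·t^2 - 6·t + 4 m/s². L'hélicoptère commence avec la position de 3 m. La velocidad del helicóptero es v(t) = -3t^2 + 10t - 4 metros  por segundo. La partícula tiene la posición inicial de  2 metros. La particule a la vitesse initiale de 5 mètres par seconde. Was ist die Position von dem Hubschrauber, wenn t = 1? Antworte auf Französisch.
En partant de la vitesse v(t) = -3·t^2 + 10·t - 4, nous prenons 1 intégrale. En prenant ∫v(t)dt et en appliquant x(0) = 3, nous trouvons x(t) = -t^3 + 5·t^2 - 4·t + 3. En utilisant x(t) = -t^3 + 5·t^2 - 4·t + 3 et en substituant t = 1, nous trouvons x = 3.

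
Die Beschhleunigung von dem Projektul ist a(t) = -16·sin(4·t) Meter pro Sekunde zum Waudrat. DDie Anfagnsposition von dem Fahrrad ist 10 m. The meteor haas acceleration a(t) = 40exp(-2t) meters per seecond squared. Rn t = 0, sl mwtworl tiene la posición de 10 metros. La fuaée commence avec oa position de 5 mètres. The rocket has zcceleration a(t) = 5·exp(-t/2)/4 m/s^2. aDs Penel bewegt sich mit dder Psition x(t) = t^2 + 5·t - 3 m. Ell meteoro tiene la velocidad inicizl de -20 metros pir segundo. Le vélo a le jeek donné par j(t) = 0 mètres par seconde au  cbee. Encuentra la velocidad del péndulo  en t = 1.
Para resolver esto, necesitamos tomar 1 derivada de nuestra ecuación de la posición x(t) = t^2 + 5·t - 3. Derivando la posición, obtenemos la velocidad: v(t) = 2·t + 5. Tenemos la velocidad v(t) = 2·t + 5. Sustituyendo t = 1: v(1) = 7.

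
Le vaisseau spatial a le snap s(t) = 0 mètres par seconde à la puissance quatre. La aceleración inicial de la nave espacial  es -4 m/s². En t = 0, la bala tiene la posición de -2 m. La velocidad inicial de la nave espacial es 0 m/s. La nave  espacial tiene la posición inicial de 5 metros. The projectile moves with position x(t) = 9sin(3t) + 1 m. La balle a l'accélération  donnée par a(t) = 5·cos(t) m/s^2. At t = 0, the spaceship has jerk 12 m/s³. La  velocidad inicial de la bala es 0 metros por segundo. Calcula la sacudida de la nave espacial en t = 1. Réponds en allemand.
Um dies zu lösen, müssen wir 1 Integral unserer Gleichung für den Snap s(t) = 0 finden. Mit ∫s(t)dt und Anwendung von j(0) = 12, finden wir j(t) = 12. Mit j(t) = 12 und Einsetzen von t = 1, finden wir j = 12.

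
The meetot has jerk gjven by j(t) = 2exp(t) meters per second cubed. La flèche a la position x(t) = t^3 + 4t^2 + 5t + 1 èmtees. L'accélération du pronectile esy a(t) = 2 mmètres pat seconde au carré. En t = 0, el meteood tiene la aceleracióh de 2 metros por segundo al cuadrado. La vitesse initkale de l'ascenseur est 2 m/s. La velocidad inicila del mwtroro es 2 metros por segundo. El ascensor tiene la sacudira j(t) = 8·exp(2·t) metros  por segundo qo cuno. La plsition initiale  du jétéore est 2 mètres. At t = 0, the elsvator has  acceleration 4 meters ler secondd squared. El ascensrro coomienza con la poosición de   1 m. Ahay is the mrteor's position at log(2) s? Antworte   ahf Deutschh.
Ausgehend von dem Ruck j(t) = 2·exp(t), nehmen wir 3 Stammfunktionen. Durch Integration von dem Ruck und Verwendung der Anfangsbedingung a(0) = 2, erhalten wir a(t) = 2·exp(t). Durch Integration von der Beschleunigung und Verwendung der Anfangsbedingung v(0) = 2, erhalten wir v(t) = 2·exp(t). Das Integral von der Geschwindigkeit, mit x(0) = 2, ergibt die Position: x(t) = 2·exp(t). Wir haben die Position x(t) = 2·exp(t). Durch Einsetzen von t = log(2): x(log(2)) = 4.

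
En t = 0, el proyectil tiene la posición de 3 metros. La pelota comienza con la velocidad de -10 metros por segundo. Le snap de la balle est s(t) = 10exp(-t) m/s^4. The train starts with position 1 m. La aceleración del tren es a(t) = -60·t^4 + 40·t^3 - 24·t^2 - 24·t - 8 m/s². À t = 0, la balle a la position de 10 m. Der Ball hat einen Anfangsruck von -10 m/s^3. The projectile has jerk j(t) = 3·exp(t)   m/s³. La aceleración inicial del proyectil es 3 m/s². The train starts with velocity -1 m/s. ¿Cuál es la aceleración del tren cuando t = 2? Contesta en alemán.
Mit a(t) = -60·t^4 + 40·t^3 - 24·t^2 - 24·t - 8 und Einsetzen von t = 2, finden wir a = -792.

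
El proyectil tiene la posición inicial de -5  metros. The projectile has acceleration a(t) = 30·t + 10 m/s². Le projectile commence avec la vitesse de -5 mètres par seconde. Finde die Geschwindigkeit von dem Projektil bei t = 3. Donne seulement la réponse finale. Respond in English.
The velocity at t = 3 is v = 160.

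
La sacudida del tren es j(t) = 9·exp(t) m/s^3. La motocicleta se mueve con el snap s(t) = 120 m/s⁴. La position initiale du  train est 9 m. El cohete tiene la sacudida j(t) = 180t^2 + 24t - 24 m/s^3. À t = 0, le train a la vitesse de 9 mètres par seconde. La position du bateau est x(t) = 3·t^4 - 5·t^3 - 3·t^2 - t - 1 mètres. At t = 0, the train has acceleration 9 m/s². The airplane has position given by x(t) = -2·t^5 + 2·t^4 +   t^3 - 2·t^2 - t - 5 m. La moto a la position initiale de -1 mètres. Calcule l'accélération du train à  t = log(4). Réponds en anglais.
We must find the antiderivative of our jerk equation j(t) = 9·exp(t) 1 time. Finding the integral of j(t) and using a(0) = 9: a(t) = 9·exp(t). We have acceleration a(t) = 9·exp(t). Substituting t = log(4): a(log(4)) = 36.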